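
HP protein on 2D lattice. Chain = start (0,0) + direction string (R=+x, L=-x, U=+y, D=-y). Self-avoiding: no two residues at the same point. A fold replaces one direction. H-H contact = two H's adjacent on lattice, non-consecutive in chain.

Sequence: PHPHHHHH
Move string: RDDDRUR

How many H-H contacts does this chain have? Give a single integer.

Positions: [(0, 0), (1, 0), (1, -1), (1, -2), (1, -3), (2, -3), (2, -2), (3, -2)]
H-H contact: residue 3 @(1,-2) - residue 6 @(2, -2)

Answer: 1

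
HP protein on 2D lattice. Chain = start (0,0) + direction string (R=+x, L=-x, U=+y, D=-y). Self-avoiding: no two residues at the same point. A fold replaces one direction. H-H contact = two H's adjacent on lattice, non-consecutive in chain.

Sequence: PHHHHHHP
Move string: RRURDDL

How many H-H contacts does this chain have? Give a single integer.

Answer: 1

Derivation:
Positions: [(0, 0), (1, 0), (2, 0), (2, 1), (3, 1), (3, 0), (3, -1), (2, -1)]
H-H contact: residue 2 @(2,0) - residue 5 @(3, 0)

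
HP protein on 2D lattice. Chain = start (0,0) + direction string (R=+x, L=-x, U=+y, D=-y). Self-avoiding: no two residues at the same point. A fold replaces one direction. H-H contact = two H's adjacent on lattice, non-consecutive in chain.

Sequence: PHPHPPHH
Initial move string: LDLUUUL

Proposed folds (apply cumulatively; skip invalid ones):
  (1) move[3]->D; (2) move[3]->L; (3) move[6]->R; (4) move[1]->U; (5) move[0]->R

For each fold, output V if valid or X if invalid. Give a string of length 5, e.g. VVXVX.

Answer: XVVVV

Derivation:
Initial: LDLUUUL -> [(0, 0), (-1, 0), (-1, -1), (-2, -1), (-2, 0), (-2, 1), (-2, 2), (-3, 2)]
Fold 1: move[3]->D => LDLDUUL INVALID (collision), skipped
Fold 2: move[3]->L => LDLLUUL VALID
Fold 3: move[6]->R => LDLLUUR VALID
Fold 4: move[1]->U => LULLUUR VALID
Fold 5: move[0]->R => RULLUUR VALID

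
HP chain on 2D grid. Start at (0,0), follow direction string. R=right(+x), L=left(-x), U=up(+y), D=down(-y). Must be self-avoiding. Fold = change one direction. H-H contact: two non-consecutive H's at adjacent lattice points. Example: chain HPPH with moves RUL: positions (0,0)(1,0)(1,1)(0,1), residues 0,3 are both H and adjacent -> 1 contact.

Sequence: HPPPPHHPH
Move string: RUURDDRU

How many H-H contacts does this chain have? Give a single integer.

Answer: 1

Derivation:
Positions: [(0, 0), (1, 0), (1, 1), (1, 2), (2, 2), (2, 1), (2, 0), (3, 0), (3, 1)]
H-H contact: residue 5 @(2,1) - residue 8 @(3, 1)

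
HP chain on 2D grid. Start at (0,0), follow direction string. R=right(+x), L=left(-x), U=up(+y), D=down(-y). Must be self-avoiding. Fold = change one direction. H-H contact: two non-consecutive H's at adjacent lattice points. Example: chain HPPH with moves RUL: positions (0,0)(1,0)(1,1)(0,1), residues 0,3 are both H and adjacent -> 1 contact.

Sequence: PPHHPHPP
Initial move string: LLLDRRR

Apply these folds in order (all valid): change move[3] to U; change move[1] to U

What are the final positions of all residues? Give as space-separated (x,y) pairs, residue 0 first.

Answer: (0,0) (-1,0) (-1,1) (-2,1) (-2,2) (-1,2) (0,2) (1,2)

Derivation:
Initial moves: LLLDRRR
Fold: move[3]->U => LLLURRR (positions: [(0, 0), (-1, 0), (-2, 0), (-3, 0), (-3, 1), (-2, 1), (-1, 1), (0, 1)])
Fold: move[1]->U => LULURRR (positions: [(0, 0), (-1, 0), (-1, 1), (-2, 1), (-2, 2), (-1, 2), (0, 2), (1, 2)])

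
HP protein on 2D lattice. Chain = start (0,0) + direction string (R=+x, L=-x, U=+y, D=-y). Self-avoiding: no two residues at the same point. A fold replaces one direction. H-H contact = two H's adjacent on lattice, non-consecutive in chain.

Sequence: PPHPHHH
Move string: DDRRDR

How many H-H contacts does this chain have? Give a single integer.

Positions: [(0, 0), (0, -1), (0, -2), (1, -2), (2, -2), (2, -3), (3, -3)]
No H-H contacts found.

Answer: 0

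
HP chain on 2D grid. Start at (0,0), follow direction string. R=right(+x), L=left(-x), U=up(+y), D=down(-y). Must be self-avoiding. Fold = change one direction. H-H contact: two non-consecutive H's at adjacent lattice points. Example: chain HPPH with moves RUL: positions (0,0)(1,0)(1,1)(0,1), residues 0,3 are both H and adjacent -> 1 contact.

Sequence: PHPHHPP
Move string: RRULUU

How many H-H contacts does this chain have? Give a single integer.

Positions: [(0, 0), (1, 0), (2, 0), (2, 1), (1, 1), (1, 2), (1, 3)]
H-H contact: residue 1 @(1,0) - residue 4 @(1, 1)

Answer: 1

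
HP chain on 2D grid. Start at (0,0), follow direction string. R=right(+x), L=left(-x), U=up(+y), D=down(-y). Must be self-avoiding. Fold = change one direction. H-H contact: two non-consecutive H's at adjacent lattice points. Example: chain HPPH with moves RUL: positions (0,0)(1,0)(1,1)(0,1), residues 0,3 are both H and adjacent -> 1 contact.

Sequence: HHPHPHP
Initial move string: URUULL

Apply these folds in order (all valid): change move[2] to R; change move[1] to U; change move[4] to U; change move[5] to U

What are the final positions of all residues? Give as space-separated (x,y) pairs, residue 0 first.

Answer: (0,0) (0,1) (0,2) (1,2) (1,3) (1,4) (1,5)

Derivation:
Initial moves: URUULL
Fold: move[2]->R => URRULL (positions: [(0, 0), (0, 1), (1, 1), (2, 1), (2, 2), (1, 2), (0, 2)])
Fold: move[1]->U => UURULL (positions: [(0, 0), (0, 1), (0, 2), (1, 2), (1, 3), (0, 3), (-1, 3)])
Fold: move[4]->U => UURUUL (positions: [(0, 0), (0, 1), (0, 2), (1, 2), (1, 3), (1, 4), (0, 4)])
Fold: move[5]->U => UURUUU (positions: [(0, 0), (0, 1), (0, 2), (1, 2), (1, 3), (1, 4), (1, 5)])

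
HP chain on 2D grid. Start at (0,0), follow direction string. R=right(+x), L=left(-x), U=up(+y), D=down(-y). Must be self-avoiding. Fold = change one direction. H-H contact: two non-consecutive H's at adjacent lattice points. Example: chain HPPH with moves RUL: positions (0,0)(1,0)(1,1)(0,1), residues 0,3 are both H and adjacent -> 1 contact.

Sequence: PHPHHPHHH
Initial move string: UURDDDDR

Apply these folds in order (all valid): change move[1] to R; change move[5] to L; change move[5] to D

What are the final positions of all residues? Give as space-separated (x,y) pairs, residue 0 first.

Answer: (0,0) (0,1) (1,1) (2,1) (2,0) (2,-1) (2,-2) (2,-3) (3,-3)

Derivation:
Initial moves: UURDDDDR
Fold: move[1]->R => URRDDDDR (positions: [(0, 0), (0, 1), (1, 1), (2, 1), (2, 0), (2, -1), (2, -2), (2, -3), (3, -3)])
Fold: move[5]->L => URRDDLDR (positions: [(0, 0), (0, 1), (1, 1), (2, 1), (2, 0), (2, -1), (1, -1), (1, -2), (2, -2)])
Fold: move[5]->D => URRDDDDR (positions: [(0, 0), (0, 1), (1, 1), (2, 1), (2, 0), (2, -1), (2, -2), (2, -3), (3, -3)])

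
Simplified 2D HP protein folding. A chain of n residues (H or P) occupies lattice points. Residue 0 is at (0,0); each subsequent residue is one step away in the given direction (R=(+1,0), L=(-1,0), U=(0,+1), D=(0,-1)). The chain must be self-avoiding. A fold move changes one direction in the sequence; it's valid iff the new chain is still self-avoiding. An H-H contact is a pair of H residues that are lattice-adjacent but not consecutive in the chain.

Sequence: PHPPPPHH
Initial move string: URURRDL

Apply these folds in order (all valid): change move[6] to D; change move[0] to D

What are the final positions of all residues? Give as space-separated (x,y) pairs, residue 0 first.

Initial moves: URURRDL
Fold: move[6]->D => URURRDD (positions: [(0, 0), (0, 1), (1, 1), (1, 2), (2, 2), (3, 2), (3, 1), (3, 0)])
Fold: move[0]->D => DRURRDD (positions: [(0, 0), (0, -1), (1, -1), (1, 0), (2, 0), (3, 0), (3, -1), (3, -2)])

Answer: (0,0) (0,-1) (1,-1) (1,0) (2,0) (3,0) (3,-1) (3,-2)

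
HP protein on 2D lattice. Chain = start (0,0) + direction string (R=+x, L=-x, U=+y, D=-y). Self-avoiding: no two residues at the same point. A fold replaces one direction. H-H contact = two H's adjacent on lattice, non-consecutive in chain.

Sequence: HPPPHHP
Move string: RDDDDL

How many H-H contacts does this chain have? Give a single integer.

Positions: [(0, 0), (1, 0), (1, -1), (1, -2), (1, -3), (1, -4), (0, -4)]
No H-H contacts found.

Answer: 0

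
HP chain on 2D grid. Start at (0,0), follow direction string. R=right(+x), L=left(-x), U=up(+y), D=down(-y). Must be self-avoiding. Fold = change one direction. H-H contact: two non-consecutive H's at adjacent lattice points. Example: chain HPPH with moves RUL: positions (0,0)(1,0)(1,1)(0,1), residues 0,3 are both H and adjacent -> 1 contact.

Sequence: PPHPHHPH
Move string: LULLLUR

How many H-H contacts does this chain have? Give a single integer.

Positions: [(0, 0), (-1, 0), (-1, 1), (-2, 1), (-3, 1), (-4, 1), (-4, 2), (-3, 2)]
H-H contact: residue 4 @(-3,1) - residue 7 @(-3, 2)

Answer: 1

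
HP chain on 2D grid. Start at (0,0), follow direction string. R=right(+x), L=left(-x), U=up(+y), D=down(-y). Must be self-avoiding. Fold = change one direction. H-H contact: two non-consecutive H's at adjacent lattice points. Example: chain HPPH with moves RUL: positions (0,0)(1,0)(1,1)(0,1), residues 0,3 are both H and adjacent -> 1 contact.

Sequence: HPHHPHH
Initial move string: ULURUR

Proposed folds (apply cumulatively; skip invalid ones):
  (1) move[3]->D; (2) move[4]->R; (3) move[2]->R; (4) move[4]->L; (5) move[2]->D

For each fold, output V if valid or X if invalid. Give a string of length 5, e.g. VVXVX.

Answer: XVXXX

Derivation:
Initial: ULURUR -> [(0, 0), (0, 1), (-1, 1), (-1, 2), (0, 2), (0, 3), (1, 3)]
Fold 1: move[3]->D => ULUDUR INVALID (collision), skipped
Fold 2: move[4]->R => ULURRR VALID
Fold 3: move[2]->R => ULRRRR INVALID (collision), skipped
Fold 4: move[4]->L => ULURLR INVALID (collision), skipped
Fold 5: move[2]->D => ULDRRR INVALID (collision), skipped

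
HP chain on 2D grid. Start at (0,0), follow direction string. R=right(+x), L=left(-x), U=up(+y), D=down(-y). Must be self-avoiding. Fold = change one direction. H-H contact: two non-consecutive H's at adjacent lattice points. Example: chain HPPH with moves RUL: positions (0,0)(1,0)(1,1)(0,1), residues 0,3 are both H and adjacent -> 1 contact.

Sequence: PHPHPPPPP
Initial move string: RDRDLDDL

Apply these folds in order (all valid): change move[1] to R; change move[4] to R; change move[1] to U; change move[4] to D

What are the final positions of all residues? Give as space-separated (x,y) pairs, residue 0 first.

Answer: (0,0) (1,0) (1,1) (2,1) (2,0) (2,-1) (2,-2) (2,-3) (1,-3)

Derivation:
Initial moves: RDRDLDDL
Fold: move[1]->R => RRRDLDDL (positions: [(0, 0), (1, 0), (2, 0), (3, 0), (3, -1), (2, -1), (2, -2), (2, -3), (1, -3)])
Fold: move[4]->R => RRRDRDDL (positions: [(0, 0), (1, 0), (2, 0), (3, 0), (3, -1), (4, -1), (4, -2), (4, -3), (3, -3)])
Fold: move[1]->U => RURDRDDL (positions: [(0, 0), (1, 0), (1, 1), (2, 1), (2, 0), (3, 0), (3, -1), (3, -2), (2, -2)])
Fold: move[4]->D => RURDDDDL (positions: [(0, 0), (1, 0), (1, 1), (2, 1), (2, 0), (2, -1), (2, -2), (2, -3), (1, -3)])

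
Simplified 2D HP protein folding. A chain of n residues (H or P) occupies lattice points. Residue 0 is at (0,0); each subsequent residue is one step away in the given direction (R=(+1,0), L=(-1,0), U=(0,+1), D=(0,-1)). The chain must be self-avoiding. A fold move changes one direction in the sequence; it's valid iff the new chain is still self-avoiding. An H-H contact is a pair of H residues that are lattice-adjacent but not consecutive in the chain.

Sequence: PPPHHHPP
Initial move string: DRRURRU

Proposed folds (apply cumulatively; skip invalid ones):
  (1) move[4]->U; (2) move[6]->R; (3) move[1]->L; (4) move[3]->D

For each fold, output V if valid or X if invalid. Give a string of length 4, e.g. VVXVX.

Answer: VVXX

Derivation:
Initial: DRRURRU -> [(0, 0), (0, -1), (1, -1), (2, -1), (2, 0), (3, 0), (4, 0), (4, 1)]
Fold 1: move[4]->U => DRRUURU VALID
Fold 2: move[6]->R => DRRUURR VALID
Fold 3: move[1]->L => DLRUURR INVALID (collision), skipped
Fold 4: move[3]->D => DRRDURR INVALID (collision), skipped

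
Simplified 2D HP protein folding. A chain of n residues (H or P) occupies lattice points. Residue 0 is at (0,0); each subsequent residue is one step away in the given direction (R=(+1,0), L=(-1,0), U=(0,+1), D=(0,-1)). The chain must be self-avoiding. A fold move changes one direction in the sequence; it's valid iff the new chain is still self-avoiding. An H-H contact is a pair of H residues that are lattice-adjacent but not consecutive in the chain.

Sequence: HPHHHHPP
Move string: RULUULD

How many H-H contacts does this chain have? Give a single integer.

Positions: [(0, 0), (1, 0), (1, 1), (0, 1), (0, 2), (0, 3), (-1, 3), (-1, 2)]
H-H contact: residue 0 @(0,0) - residue 3 @(0, 1)

Answer: 1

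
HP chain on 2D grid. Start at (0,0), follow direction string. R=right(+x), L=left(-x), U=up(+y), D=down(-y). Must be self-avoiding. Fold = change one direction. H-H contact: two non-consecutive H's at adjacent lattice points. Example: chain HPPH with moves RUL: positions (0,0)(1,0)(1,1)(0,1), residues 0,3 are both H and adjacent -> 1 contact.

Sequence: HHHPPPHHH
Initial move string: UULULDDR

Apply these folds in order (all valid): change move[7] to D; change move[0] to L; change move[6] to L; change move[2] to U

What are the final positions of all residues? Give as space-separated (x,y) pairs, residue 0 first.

Initial moves: UULULDDR
Fold: move[7]->D => UULULDDD (positions: [(0, 0), (0, 1), (0, 2), (-1, 2), (-1, 3), (-2, 3), (-2, 2), (-2, 1), (-2, 0)])
Fold: move[0]->L => LULULDDD (positions: [(0, 0), (-1, 0), (-1, 1), (-2, 1), (-2, 2), (-3, 2), (-3, 1), (-3, 0), (-3, -1)])
Fold: move[6]->L => LULULDLD (positions: [(0, 0), (-1, 0), (-1, 1), (-2, 1), (-2, 2), (-3, 2), (-3, 1), (-4, 1), (-4, 0)])
Fold: move[2]->U => LUUULDLD (positions: [(0, 0), (-1, 0), (-1, 1), (-1, 2), (-1, 3), (-2, 3), (-2, 2), (-3, 2), (-3, 1)])

Answer: (0,0) (-1,0) (-1,1) (-1,2) (-1,3) (-2,3) (-2,2) (-3,2) (-3,1)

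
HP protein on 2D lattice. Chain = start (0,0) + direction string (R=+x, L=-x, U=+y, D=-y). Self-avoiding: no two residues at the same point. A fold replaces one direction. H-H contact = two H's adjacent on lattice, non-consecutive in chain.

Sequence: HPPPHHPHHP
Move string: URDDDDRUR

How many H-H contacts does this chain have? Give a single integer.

Positions: [(0, 0), (0, 1), (1, 1), (1, 0), (1, -1), (1, -2), (1, -3), (2, -3), (2, -2), (3, -2)]
H-H contact: residue 5 @(1,-2) - residue 8 @(2, -2)

Answer: 1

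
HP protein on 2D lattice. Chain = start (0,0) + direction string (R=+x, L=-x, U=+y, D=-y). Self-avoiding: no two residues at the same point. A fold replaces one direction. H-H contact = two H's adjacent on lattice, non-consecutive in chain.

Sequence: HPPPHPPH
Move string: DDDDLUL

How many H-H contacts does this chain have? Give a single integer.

Positions: [(0, 0), (0, -1), (0, -2), (0, -3), (0, -4), (-1, -4), (-1, -3), (-2, -3)]
No H-H contacts found.

Answer: 0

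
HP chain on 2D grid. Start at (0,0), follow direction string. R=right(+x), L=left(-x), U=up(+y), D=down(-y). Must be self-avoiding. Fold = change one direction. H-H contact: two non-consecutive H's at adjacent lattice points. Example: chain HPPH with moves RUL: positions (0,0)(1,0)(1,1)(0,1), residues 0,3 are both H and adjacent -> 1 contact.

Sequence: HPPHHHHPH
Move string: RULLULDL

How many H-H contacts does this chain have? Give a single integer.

Positions: [(0, 0), (1, 0), (1, 1), (0, 1), (-1, 1), (-1, 2), (-2, 2), (-2, 1), (-3, 1)]
H-H contact: residue 0 @(0,0) - residue 3 @(0, 1)

Answer: 1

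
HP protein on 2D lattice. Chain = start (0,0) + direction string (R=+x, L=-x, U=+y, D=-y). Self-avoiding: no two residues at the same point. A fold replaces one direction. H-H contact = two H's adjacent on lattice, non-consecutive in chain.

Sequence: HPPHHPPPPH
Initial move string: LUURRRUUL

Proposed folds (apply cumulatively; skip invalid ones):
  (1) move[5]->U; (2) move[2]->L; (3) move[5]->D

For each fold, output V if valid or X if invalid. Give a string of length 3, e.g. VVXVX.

Initial: LUURRRUUL -> [(0, 0), (-1, 0), (-1, 1), (-1, 2), (0, 2), (1, 2), (2, 2), (2, 3), (2, 4), (1, 4)]
Fold 1: move[5]->U => LUURRUUUL VALID
Fold 2: move[2]->L => LULRRUUUL INVALID (collision), skipped
Fold 3: move[5]->D => LUURRDUUL INVALID (collision), skipped

Answer: VXX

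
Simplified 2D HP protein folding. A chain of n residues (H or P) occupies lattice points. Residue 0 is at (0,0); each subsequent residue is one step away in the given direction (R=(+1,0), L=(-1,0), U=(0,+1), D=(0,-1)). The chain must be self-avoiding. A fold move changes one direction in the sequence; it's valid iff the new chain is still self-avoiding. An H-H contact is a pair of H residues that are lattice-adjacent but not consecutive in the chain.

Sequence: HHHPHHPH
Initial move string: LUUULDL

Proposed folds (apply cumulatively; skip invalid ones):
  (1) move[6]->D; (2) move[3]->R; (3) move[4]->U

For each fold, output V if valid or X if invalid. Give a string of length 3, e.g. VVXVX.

Initial: LUUULDL -> [(0, 0), (-1, 0), (-1, 1), (-1, 2), (-1, 3), (-2, 3), (-2, 2), (-3, 2)]
Fold 1: move[6]->D => LUUULDD VALID
Fold 2: move[3]->R => LUURLDD INVALID (collision), skipped
Fold 3: move[4]->U => LUUUUDD INVALID (collision), skipped

Answer: VXX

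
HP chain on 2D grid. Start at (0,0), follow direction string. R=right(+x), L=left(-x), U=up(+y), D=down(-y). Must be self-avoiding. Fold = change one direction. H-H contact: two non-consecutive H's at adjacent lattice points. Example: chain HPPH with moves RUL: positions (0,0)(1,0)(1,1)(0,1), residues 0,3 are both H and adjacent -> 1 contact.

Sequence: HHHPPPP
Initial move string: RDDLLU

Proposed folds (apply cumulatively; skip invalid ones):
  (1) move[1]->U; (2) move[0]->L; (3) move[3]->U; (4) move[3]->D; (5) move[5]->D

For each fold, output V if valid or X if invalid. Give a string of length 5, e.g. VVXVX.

Initial: RDDLLU -> [(0, 0), (1, 0), (1, -1), (1, -2), (0, -2), (-1, -2), (-1, -1)]
Fold 1: move[1]->U => RUDLLU INVALID (collision), skipped
Fold 2: move[0]->L => LDDLLU VALID
Fold 3: move[3]->U => LDDULU INVALID (collision), skipped
Fold 4: move[3]->D => LDDDLU VALID
Fold 5: move[5]->D => LDDDLD VALID

Answer: XVXVV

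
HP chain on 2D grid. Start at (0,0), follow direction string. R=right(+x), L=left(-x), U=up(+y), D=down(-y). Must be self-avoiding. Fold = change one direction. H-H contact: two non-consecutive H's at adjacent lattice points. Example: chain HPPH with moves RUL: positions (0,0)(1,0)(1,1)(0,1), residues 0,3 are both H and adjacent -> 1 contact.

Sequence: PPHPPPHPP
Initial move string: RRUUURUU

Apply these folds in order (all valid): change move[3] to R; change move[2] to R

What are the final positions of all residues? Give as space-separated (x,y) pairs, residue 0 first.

Initial moves: RRUUURUU
Fold: move[3]->R => RRURURUU (positions: [(0, 0), (1, 0), (2, 0), (2, 1), (3, 1), (3, 2), (4, 2), (4, 3), (4, 4)])
Fold: move[2]->R => RRRRURUU (positions: [(0, 0), (1, 0), (2, 0), (3, 0), (4, 0), (4, 1), (5, 1), (5, 2), (5, 3)])

Answer: (0,0) (1,0) (2,0) (3,0) (4,0) (4,1) (5,1) (5,2) (5,3)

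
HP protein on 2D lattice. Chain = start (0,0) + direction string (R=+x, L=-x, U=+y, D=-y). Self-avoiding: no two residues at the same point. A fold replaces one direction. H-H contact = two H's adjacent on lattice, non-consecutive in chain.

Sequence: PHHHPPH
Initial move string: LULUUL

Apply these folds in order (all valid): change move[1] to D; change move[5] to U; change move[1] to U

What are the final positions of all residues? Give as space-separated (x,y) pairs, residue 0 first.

Answer: (0,0) (-1,0) (-1,1) (-2,1) (-2,2) (-2,3) (-2,4)

Derivation:
Initial moves: LULUUL
Fold: move[1]->D => LDLUUL (positions: [(0, 0), (-1, 0), (-1, -1), (-2, -1), (-2, 0), (-2, 1), (-3, 1)])
Fold: move[5]->U => LDLUUU (positions: [(0, 0), (-1, 0), (-1, -1), (-2, -1), (-2, 0), (-2, 1), (-2, 2)])
Fold: move[1]->U => LULUUU (positions: [(0, 0), (-1, 0), (-1, 1), (-2, 1), (-2, 2), (-2, 3), (-2, 4)])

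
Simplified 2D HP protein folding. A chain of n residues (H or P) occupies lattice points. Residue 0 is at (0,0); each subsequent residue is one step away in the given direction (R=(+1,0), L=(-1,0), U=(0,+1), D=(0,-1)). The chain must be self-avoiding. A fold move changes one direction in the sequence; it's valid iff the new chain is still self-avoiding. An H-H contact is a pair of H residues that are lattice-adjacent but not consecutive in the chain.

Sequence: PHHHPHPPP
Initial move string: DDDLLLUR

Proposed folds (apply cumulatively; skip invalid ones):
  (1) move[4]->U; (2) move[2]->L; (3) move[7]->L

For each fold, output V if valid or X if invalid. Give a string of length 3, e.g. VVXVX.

Answer: VVV

Derivation:
Initial: DDDLLLUR -> [(0, 0), (0, -1), (0, -2), (0, -3), (-1, -3), (-2, -3), (-3, -3), (-3, -2), (-2, -2)]
Fold 1: move[4]->U => DDDLULUR VALID
Fold 2: move[2]->L => DDLLULUR VALID
Fold 3: move[7]->L => DDLLULUL VALID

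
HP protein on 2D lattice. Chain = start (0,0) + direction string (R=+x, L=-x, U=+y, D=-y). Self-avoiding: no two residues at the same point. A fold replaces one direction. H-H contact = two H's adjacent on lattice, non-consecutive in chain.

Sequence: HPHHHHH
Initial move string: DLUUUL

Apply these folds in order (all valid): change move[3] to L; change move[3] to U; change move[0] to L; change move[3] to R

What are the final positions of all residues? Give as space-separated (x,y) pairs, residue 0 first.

Answer: (0,0) (-1,0) (-2,0) (-2,1) (-1,1) (-1,2) (-2,2)

Derivation:
Initial moves: DLUUUL
Fold: move[3]->L => DLULUL (positions: [(0, 0), (0, -1), (-1, -1), (-1, 0), (-2, 0), (-2, 1), (-3, 1)])
Fold: move[3]->U => DLUUUL (positions: [(0, 0), (0, -1), (-1, -1), (-1, 0), (-1, 1), (-1, 2), (-2, 2)])
Fold: move[0]->L => LLUUUL (positions: [(0, 0), (-1, 0), (-2, 0), (-2, 1), (-2, 2), (-2, 3), (-3, 3)])
Fold: move[3]->R => LLURUL (positions: [(0, 0), (-1, 0), (-2, 0), (-2, 1), (-1, 1), (-1, 2), (-2, 2)])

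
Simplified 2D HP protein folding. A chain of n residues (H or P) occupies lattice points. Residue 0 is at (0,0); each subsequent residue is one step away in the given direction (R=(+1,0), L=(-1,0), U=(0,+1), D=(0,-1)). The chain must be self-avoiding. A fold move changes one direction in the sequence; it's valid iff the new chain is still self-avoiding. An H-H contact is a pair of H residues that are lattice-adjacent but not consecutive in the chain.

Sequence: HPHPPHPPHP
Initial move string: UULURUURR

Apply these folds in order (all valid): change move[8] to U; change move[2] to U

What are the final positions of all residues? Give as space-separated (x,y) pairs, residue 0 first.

Initial moves: UULURUURR
Fold: move[8]->U => UULURUURU (positions: [(0, 0), (0, 1), (0, 2), (-1, 2), (-1, 3), (0, 3), (0, 4), (0, 5), (1, 5), (1, 6)])
Fold: move[2]->U => UUUURUURU (positions: [(0, 0), (0, 1), (0, 2), (0, 3), (0, 4), (1, 4), (1, 5), (1, 6), (2, 6), (2, 7)])

Answer: (0,0) (0,1) (0,2) (0,3) (0,4) (1,4) (1,5) (1,6) (2,6) (2,7)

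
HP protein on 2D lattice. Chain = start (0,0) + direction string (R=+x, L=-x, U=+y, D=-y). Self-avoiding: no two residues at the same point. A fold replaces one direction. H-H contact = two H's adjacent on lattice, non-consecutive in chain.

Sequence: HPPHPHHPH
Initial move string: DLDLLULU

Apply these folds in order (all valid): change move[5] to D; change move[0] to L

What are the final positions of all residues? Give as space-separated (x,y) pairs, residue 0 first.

Answer: (0,0) (-1,0) (-2,0) (-2,-1) (-3,-1) (-4,-1) (-4,-2) (-5,-2) (-5,-1)

Derivation:
Initial moves: DLDLLULU
Fold: move[5]->D => DLDLLDLU (positions: [(0, 0), (0, -1), (-1, -1), (-1, -2), (-2, -2), (-3, -2), (-3, -3), (-4, -3), (-4, -2)])
Fold: move[0]->L => LLDLLDLU (positions: [(0, 0), (-1, 0), (-2, 0), (-2, -1), (-3, -1), (-4, -1), (-4, -2), (-5, -2), (-5, -1)])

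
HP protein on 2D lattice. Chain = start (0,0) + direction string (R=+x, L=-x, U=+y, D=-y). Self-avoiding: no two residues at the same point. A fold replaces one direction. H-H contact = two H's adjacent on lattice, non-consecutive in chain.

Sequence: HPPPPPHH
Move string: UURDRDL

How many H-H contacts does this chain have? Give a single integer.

Positions: [(0, 0), (0, 1), (0, 2), (1, 2), (1, 1), (2, 1), (2, 0), (1, 0)]
H-H contact: residue 0 @(0,0) - residue 7 @(1, 0)

Answer: 1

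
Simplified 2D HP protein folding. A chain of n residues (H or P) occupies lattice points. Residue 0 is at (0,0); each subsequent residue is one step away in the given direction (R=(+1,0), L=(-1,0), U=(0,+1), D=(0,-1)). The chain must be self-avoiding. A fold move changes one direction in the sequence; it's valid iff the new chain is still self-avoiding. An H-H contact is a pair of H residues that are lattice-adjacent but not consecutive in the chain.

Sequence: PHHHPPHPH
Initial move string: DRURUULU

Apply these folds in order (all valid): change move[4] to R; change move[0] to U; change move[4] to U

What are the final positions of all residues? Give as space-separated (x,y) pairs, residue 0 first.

Answer: (0,0) (0,1) (1,1) (1,2) (2,2) (2,3) (2,4) (1,4) (1,5)

Derivation:
Initial moves: DRURUULU
Fold: move[4]->R => DRURRULU (positions: [(0, 0), (0, -1), (1, -1), (1, 0), (2, 0), (3, 0), (3, 1), (2, 1), (2, 2)])
Fold: move[0]->U => URURRULU (positions: [(0, 0), (0, 1), (1, 1), (1, 2), (2, 2), (3, 2), (3, 3), (2, 3), (2, 4)])
Fold: move[4]->U => URURUULU (positions: [(0, 0), (0, 1), (1, 1), (1, 2), (2, 2), (2, 3), (2, 4), (1, 4), (1, 5)])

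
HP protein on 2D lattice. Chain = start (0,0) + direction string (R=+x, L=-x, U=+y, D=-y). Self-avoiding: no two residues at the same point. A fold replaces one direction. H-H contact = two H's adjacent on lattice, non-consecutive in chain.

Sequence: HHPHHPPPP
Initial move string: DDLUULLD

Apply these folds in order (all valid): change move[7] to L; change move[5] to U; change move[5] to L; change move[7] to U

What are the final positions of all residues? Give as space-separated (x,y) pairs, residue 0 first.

Initial moves: DDLUULLD
Fold: move[7]->L => DDLUULLL (positions: [(0, 0), (0, -1), (0, -2), (-1, -2), (-1, -1), (-1, 0), (-2, 0), (-3, 0), (-4, 0)])
Fold: move[5]->U => DDLUUULL (positions: [(0, 0), (0, -1), (0, -2), (-1, -2), (-1, -1), (-1, 0), (-1, 1), (-2, 1), (-3, 1)])
Fold: move[5]->L => DDLUULLL (positions: [(0, 0), (0, -1), (0, -2), (-1, -2), (-1, -1), (-1, 0), (-2, 0), (-3, 0), (-4, 0)])
Fold: move[7]->U => DDLUULLU (positions: [(0, 0), (0, -1), (0, -2), (-1, -2), (-1, -1), (-1, 0), (-2, 0), (-3, 0), (-3, 1)])

Answer: (0,0) (0,-1) (0,-2) (-1,-2) (-1,-1) (-1,0) (-2,0) (-3,0) (-3,1)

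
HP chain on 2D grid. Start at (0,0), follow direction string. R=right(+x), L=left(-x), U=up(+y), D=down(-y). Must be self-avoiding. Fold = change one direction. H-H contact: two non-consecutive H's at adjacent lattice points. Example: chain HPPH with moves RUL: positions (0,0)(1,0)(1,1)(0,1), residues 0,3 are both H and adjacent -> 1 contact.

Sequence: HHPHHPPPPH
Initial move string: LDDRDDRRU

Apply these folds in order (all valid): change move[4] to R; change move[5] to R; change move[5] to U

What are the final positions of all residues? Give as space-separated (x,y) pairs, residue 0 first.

Initial moves: LDDRDDRRU
Fold: move[4]->R => LDDRRDRRU (positions: [(0, 0), (-1, 0), (-1, -1), (-1, -2), (0, -2), (1, -2), (1, -3), (2, -3), (3, -3), (3, -2)])
Fold: move[5]->R => LDDRRRRRU (positions: [(0, 0), (-1, 0), (-1, -1), (-1, -2), (0, -2), (1, -2), (2, -2), (3, -2), (4, -2), (4, -1)])
Fold: move[5]->U => LDDRRURRU (positions: [(0, 0), (-1, 0), (-1, -1), (-1, -2), (0, -2), (1, -2), (1, -1), (2, -1), (3, -1), (3, 0)])

Answer: (0,0) (-1,0) (-1,-1) (-1,-2) (0,-2) (1,-2) (1,-1) (2,-1) (3,-1) (3,0)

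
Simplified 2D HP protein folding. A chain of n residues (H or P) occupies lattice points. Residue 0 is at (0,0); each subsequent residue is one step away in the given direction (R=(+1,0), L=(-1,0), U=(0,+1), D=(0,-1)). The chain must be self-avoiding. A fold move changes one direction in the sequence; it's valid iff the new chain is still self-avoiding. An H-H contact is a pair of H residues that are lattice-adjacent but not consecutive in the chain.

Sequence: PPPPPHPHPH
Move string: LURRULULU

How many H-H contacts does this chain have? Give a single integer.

Positions: [(0, 0), (-1, 0), (-1, 1), (0, 1), (1, 1), (1, 2), (0, 2), (0, 3), (-1, 3), (-1, 4)]
No H-H contacts found.

Answer: 0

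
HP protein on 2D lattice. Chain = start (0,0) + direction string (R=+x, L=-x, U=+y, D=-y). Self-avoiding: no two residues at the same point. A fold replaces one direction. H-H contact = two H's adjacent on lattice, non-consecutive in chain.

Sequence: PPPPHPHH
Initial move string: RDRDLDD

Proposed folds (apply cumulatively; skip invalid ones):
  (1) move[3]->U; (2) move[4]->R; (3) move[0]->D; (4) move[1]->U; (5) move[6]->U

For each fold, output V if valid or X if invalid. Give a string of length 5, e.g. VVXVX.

Answer: XVVXX

Derivation:
Initial: RDRDLDD -> [(0, 0), (1, 0), (1, -1), (2, -1), (2, -2), (1, -2), (1, -3), (1, -4)]
Fold 1: move[3]->U => RDRULDD INVALID (collision), skipped
Fold 2: move[4]->R => RDRDRDD VALID
Fold 3: move[0]->D => DDRDRDD VALID
Fold 4: move[1]->U => DURDRDD INVALID (collision), skipped
Fold 5: move[6]->U => DDRDRDU INVALID (collision), skipped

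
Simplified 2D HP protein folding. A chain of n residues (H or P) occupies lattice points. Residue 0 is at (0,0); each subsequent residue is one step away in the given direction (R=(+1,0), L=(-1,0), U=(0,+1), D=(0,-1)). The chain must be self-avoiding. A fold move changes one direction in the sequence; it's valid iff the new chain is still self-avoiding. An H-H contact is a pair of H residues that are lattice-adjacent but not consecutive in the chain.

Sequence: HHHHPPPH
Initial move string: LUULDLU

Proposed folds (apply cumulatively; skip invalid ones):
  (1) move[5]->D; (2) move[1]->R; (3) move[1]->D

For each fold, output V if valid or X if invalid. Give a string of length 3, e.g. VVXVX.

Answer: XXX

Derivation:
Initial: LUULDLU -> [(0, 0), (-1, 0), (-1, 1), (-1, 2), (-2, 2), (-2, 1), (-3, 1), (-3, 2)]
Fold 1: move[5]->D => LUULDDU INVALID (collision), skipped
Fold 2: move[1]->R => LRULDLU INVALID (collision), skipped
Fold 3: move[1]->D => LDULDLU INVALID (collision), skipped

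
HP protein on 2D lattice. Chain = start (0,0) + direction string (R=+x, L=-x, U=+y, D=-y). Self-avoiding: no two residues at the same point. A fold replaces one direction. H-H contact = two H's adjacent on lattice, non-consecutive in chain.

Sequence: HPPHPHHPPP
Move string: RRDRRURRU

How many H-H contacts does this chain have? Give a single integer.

Positions: [(0, 0), (1, 0), (2, 0), (2, -1), (3, -1), (4, -1), (4, 0), (5, 0), (6, 0), (6, 1)]
No H-H contacts found.

Answer: 0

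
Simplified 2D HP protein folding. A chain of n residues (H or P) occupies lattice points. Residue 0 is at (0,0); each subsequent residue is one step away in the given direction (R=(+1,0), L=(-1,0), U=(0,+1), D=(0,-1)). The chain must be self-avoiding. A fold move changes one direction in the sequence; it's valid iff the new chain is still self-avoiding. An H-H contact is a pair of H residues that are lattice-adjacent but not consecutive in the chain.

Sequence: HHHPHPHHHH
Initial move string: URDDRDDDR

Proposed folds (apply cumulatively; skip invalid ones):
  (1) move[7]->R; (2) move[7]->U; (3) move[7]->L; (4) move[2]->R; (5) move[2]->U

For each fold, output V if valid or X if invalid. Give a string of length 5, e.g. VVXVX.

Initial: URDDRDDDR -> [(0, 0), (0, 1), (1, 1), (1, 0), (1, -1), (2, -1), (2, -2), (2, -3), (2, -4), (3, -4)]
Fold 1: move[7]->R => URDDRDDRR VALID
Fold 2: move[7]->U => URDDRDDUR INVALID (collision), skipped
Fold 3: move[7]->L => URDDRDDLR INVALID (collision), skipped
Fold 4: move[2]->R => URRDRDDRR VALID
Fold 5: move[2]->U => URUDRDDRR INVALID (collision), skipped

Answer: VXXVX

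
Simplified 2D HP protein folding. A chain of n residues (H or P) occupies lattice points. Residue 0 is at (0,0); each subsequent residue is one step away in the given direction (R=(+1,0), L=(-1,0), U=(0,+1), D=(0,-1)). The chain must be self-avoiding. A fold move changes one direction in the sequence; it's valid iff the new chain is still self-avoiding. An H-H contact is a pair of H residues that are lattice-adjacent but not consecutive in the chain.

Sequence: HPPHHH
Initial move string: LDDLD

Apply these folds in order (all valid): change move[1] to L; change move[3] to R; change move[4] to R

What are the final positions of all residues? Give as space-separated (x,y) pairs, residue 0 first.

Initial moves: LDDLD
Fold: move[1]->L => LLDLD (positions: [(0, 0), (-1, 0), (-2, 0), (-2, -1), (-3, -1), (-3, -2)])
Fold: move[3]->R => LLDRD (positions: [(0, 0), (-1, 0), (-2, 0), (-2, -1), (-1, -1), (-1, -2)])
Fold: move[4]->R => LLDRR (positions: [(0, 0), (-1, 0), (-2, 0), (-2, -1), (-1, -1), (0, -1)])

Answer: (0,0) (-1,0) (-2,0) (-2,-1) (-1,-1) (0,-1)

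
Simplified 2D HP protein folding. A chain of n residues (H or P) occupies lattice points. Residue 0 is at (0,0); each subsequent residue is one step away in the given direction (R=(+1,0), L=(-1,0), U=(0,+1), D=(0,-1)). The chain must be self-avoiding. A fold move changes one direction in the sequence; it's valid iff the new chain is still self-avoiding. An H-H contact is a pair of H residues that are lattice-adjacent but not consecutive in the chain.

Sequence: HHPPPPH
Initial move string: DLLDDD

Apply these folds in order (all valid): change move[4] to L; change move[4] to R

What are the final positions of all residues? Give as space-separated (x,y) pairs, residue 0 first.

Initial moves: DLLDDD
Fold: move[4]->L => DLLDLD (positions: [(0, 0), (0, -1), (-1, -1), (-2, -1), (-2, -2), (-3, -2), (-3, -3)])
Fold: move[4]->R => DLLDRD (positions: [(0, 0), (0, -1), (-1, -1), (-2, -1), (-2, -2), (-1, -2), (-1, -3)])

Answer: (0,0) (0,-1) (-1,-1) (-2,-1) (-2,-2) (-1,-2) (-1,-3)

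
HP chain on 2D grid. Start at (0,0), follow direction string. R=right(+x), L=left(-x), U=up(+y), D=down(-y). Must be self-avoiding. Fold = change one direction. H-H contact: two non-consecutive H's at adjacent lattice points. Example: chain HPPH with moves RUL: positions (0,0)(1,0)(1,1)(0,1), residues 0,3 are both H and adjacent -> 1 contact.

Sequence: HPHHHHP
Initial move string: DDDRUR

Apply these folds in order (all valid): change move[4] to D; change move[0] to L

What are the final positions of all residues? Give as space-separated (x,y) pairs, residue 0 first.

Answer: (0,0) (-1,0) (-1,-1) (-1,-2) (0,-2) (0,-3) (1,-3)

Derivation:
Initial moves: DDDRUR
Fold: move[4]->D => DDDRDR (positions: [(0, 0), (0, -1), (0, -2), (0, -3), (1, -3), (1, -4), (2, -4)])
Fold: move[0]->L => LDDRDR (positions: [(0, 0), (-1, 0), (-1, -1), (-1, -2), (0, -2), (0, -3), (1, -3)])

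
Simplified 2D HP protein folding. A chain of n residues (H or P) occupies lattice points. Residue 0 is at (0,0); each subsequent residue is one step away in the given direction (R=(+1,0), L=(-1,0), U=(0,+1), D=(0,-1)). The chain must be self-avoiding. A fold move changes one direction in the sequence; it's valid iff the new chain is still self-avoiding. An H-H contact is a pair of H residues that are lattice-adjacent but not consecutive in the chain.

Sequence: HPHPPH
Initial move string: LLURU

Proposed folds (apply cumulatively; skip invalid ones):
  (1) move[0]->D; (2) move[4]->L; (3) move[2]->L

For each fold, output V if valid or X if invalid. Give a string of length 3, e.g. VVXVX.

Initial: LLURU -> [(0, 0), (-1, 0), (-2, 0), (-2, 1), (-1, 1), (-1, 2)]
Fold 1: move[0]->D => DLURU INVALID (collision), skipped
Fold 2: move[4]->L => LLURL INVALID (collision), skipped
Fold 3: move[2]->L => LLLRU INVALID (collision), skipped

Answer: XXX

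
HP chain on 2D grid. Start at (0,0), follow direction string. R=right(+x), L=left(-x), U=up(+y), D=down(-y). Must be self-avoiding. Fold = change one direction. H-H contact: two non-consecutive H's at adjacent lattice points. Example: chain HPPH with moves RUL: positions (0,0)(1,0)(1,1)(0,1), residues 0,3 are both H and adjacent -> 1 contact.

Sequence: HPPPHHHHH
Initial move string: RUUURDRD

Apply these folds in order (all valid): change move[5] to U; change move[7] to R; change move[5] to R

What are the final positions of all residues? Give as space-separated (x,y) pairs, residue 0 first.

Answer: (0,0) (1,0) (1,1) (1,2) (1,3) (2,3) (3,3) (4,3) (5,3)

Derivation:
Initial moves: RUUURDRD
Fold: move[5]->U => RUUURURD (positions: [(0, 0), (1, 0), (1, 1), (1, 2), (1, 3), (2, 3), (2, 4), (3, 4), (3, 3)])
Fold: move[7]->R => RUUURURR (positions: [(0, 0), (1, 0), (1, 1), (1, 2), (1, 3), (2, 3), (2, 4), (3, 4), (4, 4)])
Fold: move[5]->R => RUUURRRR (positions: [(0, 0), (1, 0), (1, 1), (1, 2), (1, 3), (2, 3), (3, 3), (4, 3), (5, 3)])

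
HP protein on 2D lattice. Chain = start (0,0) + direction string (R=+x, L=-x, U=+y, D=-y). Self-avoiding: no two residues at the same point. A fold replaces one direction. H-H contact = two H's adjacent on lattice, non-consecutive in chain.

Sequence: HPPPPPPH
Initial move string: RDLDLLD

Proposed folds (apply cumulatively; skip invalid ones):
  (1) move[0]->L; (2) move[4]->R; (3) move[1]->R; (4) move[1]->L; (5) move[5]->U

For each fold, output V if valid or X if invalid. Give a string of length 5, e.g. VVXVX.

Answer: VXXVX

Derivation:
Initial: RDLDLLD -> [(0, 0), (1, 0), (1, -1), (0, -1), (0, -2), (-1, -2), (-2, -2), (-2, -3)]
Fold 1: move[0]->L => LDLDLLD VALID
Fold 2: move[4]->R => LDLDRLD INVALID (collision), skipped
Fold 3: move[1]->R => LRLDLLD INVALID (collision), skipped
Fold 4: move[1]->L => LLLDLLD VALID
Fold 5: move[5]->U => LLLDLUD INVALID (collision), skipped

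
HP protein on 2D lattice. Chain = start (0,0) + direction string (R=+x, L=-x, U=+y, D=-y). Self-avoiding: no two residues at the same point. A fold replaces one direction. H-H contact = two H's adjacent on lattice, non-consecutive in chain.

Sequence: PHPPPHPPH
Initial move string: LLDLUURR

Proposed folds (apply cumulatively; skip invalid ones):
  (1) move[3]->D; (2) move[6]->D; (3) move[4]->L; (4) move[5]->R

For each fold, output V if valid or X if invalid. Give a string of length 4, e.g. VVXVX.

Initial: LLDLUURR -> [(0, 0), (-1, 0), (-2, 0), (-2, -1), (-3, -1), (-3, 0), (-3, 1), (-2, 1), (-1, 1)]
Fold 1: move[3]->D => LLDDUURR INVALID (collision), skipped
Fold 2: move[6]->D => LLDLUUDR INVALID (collision), skipped
Fold 3: move[4]->L => LLDLLURR INVALID (collision), skipped
Fold 4: move[5]->R => LLDLURRR INVALID (collision), skipped

Answer: XXXX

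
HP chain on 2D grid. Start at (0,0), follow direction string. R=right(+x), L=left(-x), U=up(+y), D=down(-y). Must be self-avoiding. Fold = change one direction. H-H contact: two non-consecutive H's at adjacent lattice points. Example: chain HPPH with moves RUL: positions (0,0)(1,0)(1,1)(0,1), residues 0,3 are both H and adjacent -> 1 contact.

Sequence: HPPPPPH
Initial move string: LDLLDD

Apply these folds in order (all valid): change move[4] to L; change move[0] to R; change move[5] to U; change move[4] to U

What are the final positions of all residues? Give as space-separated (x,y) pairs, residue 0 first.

Answer: (0,0) (1,0) (1,-1) (0,-1) (-1,-1) (-1,0) (-1,1)

Derivation:
Initial moves: LDLLDD
Fold: move[4]->L => LDLLLD (positions: [(0, 0), (-1, 0), (-1, -1), (-2, -1), (-3, -1), (-4, -1), (-4, -2)])
Fold: move[0]->R => RDLLLD (positions: [(0, 0), (1, 0), (1, -1), (0, -1), (-1, -1), (-2, -1), (-2, -2)])
Fold: move[5]->U => RDLLLU (positions: [(0, 0), (1, 0), (1, -1), (0, -1), (-1, -1), (-2, -1), (-2, 0)])
Fold: move[4]->U => RDLLUU (positions: [(0, 0), (1, 0), (1, -1), (0, -1), (-1, -1), (-1, 0), (-1, 1)])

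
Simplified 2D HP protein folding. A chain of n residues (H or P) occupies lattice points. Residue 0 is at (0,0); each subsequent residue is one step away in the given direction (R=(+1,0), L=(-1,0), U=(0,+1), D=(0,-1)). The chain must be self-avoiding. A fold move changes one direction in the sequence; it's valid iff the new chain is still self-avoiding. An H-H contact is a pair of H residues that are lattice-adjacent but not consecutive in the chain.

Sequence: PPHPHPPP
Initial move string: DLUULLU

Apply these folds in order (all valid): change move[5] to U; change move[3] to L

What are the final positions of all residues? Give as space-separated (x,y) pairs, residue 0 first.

Answer: (0,0) (0,-1) (-1,-1) (-1,0) (-2,0) (-3,0) (-3,1) (-3,2)

Derivation:
Initial moves: DLUULLU
Fold: move[5]->U => DLUULUU (positions: [(0, 0), (0, -1), (-1, -1), (-1, 0), (-1, 1), (-2, 1), (-2, 2), (-2, 3)])
Fold: move[3]->L => DLULLUU (positions: [(0, 0), (0, -1), (-1, -1), (-1, 0), (-2, 0), (-3, 0), (-3, 1), (-3, 2)])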